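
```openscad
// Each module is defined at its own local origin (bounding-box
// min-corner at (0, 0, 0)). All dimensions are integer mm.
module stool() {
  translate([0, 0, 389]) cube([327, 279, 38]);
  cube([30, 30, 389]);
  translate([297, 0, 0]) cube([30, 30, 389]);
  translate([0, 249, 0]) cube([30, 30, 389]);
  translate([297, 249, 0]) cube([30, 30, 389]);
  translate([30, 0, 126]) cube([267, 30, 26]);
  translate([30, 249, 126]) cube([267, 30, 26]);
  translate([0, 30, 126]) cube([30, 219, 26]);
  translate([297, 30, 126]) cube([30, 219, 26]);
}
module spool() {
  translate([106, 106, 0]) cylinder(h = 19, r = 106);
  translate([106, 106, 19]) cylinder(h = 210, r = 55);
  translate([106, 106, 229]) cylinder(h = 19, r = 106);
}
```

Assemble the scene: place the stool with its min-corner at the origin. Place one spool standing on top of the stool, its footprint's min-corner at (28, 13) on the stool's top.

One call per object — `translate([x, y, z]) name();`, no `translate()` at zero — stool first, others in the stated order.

stool();
translate([28, 13, 427]) spool();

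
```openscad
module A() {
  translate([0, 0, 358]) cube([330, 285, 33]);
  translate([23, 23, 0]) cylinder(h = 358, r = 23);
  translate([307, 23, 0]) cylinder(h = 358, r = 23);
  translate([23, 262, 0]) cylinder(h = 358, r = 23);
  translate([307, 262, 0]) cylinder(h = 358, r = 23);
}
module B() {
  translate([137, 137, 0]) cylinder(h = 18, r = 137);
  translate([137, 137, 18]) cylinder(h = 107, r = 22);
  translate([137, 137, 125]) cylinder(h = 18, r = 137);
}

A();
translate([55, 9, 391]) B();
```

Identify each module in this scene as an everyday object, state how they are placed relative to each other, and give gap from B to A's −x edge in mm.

A is a stool. B is a spool. The spool is on top of the stool. The gap from the spool to the stool's −x edge is 55 mm.

The spool's min-x is at 55; the stool's min-x is 0; gap = 55 mm.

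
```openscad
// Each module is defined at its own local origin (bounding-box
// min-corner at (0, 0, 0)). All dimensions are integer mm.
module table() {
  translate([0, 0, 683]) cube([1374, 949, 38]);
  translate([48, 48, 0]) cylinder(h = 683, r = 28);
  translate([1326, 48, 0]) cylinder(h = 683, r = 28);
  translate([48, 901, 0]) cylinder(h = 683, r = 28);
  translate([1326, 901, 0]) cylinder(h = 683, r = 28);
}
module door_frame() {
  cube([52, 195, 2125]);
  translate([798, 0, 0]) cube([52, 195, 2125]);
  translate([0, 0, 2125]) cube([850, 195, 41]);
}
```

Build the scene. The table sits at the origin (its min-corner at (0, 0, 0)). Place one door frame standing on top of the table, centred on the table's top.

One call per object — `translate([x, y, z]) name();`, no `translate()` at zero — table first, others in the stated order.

table();
translate([262, 377, 721]) door_frame();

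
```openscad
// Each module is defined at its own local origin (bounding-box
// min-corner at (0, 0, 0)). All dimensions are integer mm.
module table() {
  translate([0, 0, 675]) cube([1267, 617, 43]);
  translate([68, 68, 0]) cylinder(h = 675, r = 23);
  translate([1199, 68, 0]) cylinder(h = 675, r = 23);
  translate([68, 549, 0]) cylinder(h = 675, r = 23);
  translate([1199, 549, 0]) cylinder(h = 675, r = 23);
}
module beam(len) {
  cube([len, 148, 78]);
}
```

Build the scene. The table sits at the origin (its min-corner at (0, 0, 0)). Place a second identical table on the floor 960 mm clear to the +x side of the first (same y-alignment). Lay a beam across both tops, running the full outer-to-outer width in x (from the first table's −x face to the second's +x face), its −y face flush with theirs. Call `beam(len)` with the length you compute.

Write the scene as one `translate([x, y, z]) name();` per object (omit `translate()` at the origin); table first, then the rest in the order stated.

table();
translate([2227, 0, 0]) table();
translate([0, 0, 718]) beam(3494);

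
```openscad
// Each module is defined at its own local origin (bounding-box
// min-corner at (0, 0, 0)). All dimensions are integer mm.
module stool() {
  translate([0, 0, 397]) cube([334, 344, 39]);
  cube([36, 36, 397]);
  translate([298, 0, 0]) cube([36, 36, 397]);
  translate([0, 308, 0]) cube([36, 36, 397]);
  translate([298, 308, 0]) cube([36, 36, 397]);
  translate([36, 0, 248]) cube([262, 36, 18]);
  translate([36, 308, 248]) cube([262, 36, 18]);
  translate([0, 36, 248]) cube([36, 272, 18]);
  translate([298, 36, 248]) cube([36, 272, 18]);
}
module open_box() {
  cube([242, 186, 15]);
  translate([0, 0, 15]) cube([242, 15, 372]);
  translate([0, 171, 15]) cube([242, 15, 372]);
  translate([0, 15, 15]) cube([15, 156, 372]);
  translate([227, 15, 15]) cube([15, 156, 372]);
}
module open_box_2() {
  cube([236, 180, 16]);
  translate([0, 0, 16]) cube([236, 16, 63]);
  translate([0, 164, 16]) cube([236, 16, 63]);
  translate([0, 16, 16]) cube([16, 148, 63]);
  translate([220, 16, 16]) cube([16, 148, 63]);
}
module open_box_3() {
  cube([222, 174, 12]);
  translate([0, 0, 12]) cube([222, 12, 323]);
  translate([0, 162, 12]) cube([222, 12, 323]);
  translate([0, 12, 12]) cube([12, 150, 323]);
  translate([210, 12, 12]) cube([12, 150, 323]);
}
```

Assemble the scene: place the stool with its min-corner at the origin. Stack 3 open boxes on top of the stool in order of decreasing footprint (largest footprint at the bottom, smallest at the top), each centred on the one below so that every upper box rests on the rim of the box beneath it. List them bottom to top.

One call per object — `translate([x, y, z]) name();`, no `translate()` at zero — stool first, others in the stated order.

stool();
translate([46, 79, 436]) open_box();
translate([49, 82, 823]) open_box_2();
translate([56, 85, 902]) open_box_3();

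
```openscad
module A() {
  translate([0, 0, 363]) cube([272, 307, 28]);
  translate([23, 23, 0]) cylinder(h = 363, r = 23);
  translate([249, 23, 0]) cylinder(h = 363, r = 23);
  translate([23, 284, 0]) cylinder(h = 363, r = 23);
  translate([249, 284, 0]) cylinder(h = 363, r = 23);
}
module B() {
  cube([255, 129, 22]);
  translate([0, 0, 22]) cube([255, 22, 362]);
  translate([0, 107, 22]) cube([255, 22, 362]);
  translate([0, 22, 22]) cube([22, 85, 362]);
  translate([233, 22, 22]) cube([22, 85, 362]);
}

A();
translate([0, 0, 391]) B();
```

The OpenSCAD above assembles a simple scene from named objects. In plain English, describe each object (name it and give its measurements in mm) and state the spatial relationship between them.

A is a four-legged stool. The seat is 272×307 mm, 28 mm thick, top at z = 391 mm. It stands on four round legs, each 46 mm in diameter, from z = 0 to the seat underside, each leg's axis is inset half a diameter from the nearest pair of seat edges (so the leg's bounding box is flush with the corner).

B is an open-topped rectangular box: outside dimensions 255×129×384 mm, with a uniform wall and base thickness of 22 mm. The base is a full 255×129 slab on the floor; four walls sit on top of the base. The front and back walls (the −y and +y sides) span the full width; the two side walls fit between them.

The open box is on top of the stool.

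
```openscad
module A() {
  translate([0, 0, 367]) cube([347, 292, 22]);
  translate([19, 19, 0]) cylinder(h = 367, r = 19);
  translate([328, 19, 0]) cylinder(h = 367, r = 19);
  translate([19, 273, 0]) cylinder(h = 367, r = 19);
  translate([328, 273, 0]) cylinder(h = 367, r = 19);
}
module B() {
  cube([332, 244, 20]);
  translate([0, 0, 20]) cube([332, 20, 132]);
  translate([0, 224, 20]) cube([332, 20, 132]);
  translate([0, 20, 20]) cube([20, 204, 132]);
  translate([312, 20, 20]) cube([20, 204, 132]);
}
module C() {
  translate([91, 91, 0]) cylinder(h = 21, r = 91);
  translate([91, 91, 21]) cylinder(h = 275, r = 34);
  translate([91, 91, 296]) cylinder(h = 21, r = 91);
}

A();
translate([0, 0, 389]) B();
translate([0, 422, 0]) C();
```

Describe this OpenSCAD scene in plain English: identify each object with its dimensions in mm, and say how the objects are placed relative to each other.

A is a four-legged stool. The seat is a 347×292×22 mm slab whose top surface is at z = 389 mm; four round legs, each 38 mm in diameter, run from the floor (z = 0) to the underside of the seat, each leg's axis is inset half a diameter from the nearest pair of seat edges (so the leg's bounding box is flush with the corner).

B is an open storage box with external size 332×244×152 mm and wall thickness 20 mm (the base is also 20 mm thick). The base covers the whole footprint; the four walls stand on the base, with the y-facing walls full-width and the x-facing walls fitting between their inner faces.

C is a spool: two coaxial disc flanges of radius 91 mm and thickness 21 mm, joined by a core cylinder of radius 34 mm and height 275 mm. The lower flange rests on z = 0 and the three cylinders share a vertical axis.

The open box is on top of the stool. The spool is on the floor beside the stool on its +y side.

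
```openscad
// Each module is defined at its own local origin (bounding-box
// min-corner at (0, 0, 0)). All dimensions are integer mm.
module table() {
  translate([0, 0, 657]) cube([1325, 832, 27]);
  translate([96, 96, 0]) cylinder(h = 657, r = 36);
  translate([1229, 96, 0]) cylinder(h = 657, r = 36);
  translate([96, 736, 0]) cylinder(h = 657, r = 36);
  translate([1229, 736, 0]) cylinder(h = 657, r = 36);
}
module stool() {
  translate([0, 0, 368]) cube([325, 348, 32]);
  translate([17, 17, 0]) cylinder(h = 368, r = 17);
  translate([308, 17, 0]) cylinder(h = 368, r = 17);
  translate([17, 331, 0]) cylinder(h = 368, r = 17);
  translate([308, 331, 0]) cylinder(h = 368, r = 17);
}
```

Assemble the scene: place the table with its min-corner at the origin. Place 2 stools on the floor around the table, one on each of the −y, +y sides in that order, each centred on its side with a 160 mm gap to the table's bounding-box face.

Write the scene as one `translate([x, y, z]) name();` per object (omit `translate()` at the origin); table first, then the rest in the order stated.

table();
translate([500, -508, 0]) stool();
translate([500, 992, 0]) stool();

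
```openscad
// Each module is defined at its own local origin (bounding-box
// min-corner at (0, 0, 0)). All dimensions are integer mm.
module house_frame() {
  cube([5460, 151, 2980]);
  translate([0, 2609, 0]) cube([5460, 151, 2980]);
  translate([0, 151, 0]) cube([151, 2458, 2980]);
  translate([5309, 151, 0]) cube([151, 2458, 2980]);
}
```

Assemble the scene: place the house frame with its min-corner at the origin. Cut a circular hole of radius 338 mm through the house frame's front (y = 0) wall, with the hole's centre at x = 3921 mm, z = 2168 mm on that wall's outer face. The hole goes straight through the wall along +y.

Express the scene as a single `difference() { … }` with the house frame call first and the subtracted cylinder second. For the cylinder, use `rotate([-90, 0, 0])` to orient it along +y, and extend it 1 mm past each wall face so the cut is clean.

difference() {
  house_frame();
  translate([3921, -1, 2168]) rotate([-90, 0, 0]) cylinder(h = 153, r = 338);
}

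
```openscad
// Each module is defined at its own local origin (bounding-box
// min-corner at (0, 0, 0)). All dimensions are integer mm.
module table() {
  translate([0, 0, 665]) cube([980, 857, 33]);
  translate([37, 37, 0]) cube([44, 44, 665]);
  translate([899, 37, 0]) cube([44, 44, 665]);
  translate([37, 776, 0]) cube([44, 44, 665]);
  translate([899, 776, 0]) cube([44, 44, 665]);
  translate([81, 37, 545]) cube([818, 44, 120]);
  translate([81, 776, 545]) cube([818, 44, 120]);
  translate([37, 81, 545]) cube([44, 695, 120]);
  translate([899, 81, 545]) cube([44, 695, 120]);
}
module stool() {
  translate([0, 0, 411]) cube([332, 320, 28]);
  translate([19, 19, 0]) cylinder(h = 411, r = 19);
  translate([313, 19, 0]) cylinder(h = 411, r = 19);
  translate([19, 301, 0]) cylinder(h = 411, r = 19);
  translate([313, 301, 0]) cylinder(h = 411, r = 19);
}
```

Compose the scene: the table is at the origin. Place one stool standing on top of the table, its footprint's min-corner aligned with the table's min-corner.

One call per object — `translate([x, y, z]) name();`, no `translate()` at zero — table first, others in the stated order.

table();
translate([0, 0, 698]) stool();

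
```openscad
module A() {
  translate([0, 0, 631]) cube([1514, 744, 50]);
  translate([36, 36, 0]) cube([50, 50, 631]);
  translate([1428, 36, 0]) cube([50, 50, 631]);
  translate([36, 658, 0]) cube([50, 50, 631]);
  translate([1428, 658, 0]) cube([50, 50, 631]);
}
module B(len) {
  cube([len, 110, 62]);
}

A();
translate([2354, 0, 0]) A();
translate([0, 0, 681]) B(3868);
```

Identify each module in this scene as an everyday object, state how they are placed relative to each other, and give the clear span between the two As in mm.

Second table starts at x = 2354; first ends at x = 1514; clear span = 2354 − 1514 = 840 mm.

A is a table. B is a beam. A beam spans the tops of two tables. The clear span between the two tables is 840 mm.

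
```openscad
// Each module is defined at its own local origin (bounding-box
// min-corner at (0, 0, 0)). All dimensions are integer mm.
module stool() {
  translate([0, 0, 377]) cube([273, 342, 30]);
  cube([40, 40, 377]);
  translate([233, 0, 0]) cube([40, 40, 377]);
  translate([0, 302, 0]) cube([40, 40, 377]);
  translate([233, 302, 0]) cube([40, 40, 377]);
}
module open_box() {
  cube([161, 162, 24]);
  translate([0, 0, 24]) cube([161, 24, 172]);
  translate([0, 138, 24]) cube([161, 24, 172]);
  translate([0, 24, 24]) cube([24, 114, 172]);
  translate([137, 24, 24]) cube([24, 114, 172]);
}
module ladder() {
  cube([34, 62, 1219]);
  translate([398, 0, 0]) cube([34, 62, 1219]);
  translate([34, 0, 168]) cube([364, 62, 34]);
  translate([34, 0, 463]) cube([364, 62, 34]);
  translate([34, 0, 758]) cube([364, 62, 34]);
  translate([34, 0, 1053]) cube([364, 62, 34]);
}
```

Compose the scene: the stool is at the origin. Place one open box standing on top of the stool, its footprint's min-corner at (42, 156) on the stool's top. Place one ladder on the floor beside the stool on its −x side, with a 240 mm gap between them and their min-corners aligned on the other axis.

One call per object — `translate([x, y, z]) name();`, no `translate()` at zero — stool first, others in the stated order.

stool();
translate([42, 156, 407]) open_box();
translate([-672, 0, 0]) ladder();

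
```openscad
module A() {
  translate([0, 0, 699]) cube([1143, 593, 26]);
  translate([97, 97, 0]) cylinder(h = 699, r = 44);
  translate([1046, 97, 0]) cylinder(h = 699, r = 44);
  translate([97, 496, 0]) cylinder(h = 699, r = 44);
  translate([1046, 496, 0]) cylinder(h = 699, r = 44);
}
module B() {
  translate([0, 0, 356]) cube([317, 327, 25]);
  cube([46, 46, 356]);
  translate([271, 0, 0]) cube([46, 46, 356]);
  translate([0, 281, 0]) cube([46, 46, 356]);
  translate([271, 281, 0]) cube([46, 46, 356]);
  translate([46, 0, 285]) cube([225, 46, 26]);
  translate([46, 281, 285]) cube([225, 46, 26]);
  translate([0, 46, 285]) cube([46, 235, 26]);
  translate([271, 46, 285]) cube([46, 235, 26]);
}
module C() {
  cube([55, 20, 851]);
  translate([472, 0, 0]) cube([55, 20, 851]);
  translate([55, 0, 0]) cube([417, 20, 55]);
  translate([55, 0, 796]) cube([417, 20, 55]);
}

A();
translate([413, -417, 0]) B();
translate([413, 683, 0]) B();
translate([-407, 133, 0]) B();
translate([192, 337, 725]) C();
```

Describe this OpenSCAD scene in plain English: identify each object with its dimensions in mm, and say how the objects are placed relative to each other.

A is a table: top 1143 mm (x) × 593 mm (y), 26 mm thick, upper face at z = 725 mm, on four round legs of 88 mm diameter, each leg's bounding box inset 53 mm from the nearest pair of top edges, running from z = 0 to the bottom of the top.

B is a simple wooden stool: a rectangular seat 317 mm (x) by 327 mm (y), 25 mm thick, top face at z = 381 mm, on four square legs, each 46×46 mm in cross-section. The legs rest on z = 0, each flush with a corner of the seat. Four stretchers, 46 mm wide and 26 mm tall, connect adjacent legs with their undersides at z = 285 mm, each running between the inner faces of the legs it joins and aligned with the legs' outer faces on the other axis.

C is a picture frame with a 417×741 mm rectangular opening (x by z) and a uniform 55 mm border on every side. Frame depth is 20 mm along y. It is built from two vertical stiles running the full outside height and two horizontal rails spanning the gap between the stiles.

Three stools sit around the table at the −y, +y, −x sides. The picture frame is on top of the table.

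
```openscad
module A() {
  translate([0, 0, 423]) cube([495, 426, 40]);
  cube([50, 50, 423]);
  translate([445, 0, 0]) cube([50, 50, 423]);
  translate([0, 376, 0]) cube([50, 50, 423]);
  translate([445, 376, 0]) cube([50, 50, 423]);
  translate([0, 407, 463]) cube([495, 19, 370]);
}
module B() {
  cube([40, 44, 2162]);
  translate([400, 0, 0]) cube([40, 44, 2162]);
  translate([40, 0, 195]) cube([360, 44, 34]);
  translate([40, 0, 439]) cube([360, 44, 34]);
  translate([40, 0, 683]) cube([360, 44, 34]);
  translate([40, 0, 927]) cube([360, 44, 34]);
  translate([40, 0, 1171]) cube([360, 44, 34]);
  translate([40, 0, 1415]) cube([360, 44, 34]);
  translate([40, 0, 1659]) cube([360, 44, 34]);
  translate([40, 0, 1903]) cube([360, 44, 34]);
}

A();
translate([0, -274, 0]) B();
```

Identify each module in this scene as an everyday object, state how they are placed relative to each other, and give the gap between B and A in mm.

The ladder's nearest face is 230 mm from the chair's −y face.

A is a chair. B is a ladder. The ladder is on the floor beside the chair on its −y side. The gap between the ladder and the chair is 230 mm.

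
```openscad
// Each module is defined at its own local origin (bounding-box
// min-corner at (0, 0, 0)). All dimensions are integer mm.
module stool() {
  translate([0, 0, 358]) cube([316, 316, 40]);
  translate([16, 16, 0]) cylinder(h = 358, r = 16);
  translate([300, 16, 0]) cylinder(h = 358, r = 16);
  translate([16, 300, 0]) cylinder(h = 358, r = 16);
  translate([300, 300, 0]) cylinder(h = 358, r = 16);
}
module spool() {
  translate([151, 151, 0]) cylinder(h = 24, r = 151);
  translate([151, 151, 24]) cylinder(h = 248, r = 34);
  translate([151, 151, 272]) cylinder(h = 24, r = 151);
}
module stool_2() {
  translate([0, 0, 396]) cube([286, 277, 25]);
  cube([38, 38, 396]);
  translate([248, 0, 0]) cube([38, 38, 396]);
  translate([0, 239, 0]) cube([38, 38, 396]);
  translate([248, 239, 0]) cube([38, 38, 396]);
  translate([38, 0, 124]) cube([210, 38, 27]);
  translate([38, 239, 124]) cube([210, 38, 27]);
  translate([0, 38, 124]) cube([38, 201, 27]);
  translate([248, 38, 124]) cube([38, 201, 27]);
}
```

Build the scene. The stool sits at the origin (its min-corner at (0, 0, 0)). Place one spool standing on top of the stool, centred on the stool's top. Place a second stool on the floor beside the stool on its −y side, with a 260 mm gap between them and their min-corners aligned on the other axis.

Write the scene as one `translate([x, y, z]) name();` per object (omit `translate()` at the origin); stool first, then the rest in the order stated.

stool();
translate([7, 7, 398]) spool();
translate([0, -537, 0]) stool_2();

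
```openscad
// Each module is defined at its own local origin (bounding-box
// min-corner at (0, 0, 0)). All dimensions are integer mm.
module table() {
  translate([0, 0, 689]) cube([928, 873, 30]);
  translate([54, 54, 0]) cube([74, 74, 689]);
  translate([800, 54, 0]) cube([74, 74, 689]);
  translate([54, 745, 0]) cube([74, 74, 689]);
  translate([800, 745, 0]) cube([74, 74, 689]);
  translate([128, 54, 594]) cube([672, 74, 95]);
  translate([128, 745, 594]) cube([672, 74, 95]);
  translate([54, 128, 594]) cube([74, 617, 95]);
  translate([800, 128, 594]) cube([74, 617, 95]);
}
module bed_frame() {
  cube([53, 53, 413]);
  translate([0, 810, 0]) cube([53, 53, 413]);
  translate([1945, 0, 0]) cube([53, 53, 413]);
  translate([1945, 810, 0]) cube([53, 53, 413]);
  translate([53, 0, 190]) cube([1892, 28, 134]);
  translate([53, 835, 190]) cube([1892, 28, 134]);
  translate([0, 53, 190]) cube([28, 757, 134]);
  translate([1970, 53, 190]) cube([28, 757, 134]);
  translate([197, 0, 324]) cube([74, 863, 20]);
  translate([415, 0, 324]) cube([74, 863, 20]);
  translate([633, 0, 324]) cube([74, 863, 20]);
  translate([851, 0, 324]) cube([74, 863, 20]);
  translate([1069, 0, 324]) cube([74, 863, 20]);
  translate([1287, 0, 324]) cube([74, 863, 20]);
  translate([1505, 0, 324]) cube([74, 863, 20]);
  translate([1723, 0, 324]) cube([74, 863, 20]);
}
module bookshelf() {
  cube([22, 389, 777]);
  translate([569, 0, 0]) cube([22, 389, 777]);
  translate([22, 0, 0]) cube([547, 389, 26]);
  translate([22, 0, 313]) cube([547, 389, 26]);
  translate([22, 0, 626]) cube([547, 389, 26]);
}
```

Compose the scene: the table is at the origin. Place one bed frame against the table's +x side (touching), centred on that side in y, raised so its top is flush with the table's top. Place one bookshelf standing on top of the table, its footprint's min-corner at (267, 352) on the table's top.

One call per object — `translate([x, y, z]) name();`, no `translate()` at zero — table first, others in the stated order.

table();
translate([928, 5, 306]) bed_frame();
translate([267, 352, 719]) bookshelf();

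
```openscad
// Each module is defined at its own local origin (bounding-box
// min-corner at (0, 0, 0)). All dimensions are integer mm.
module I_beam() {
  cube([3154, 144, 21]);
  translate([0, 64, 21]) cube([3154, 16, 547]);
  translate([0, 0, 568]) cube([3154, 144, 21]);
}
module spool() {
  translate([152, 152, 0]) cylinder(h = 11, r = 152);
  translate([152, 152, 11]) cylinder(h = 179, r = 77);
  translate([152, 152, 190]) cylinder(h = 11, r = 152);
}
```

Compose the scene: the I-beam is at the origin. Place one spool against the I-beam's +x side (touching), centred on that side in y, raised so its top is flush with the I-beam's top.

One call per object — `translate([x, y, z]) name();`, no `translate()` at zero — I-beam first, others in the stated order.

I_beam();
translate([3154, -80, 388]) spool();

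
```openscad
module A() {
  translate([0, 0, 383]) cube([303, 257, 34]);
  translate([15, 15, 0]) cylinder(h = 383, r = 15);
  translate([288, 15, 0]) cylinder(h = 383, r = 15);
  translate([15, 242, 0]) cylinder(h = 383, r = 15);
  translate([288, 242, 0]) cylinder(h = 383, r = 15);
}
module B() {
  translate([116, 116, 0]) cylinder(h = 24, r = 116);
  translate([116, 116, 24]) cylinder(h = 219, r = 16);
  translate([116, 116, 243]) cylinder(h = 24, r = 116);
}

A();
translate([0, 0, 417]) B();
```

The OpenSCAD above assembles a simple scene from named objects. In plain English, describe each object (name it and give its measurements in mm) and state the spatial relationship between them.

A is a four-legged stool. The seat is a 303×257×34 mm slab whose top surface is at z = 417 mm; four round legs, each 30 mm in diameter, run from the floor (z = 0) to the underside of the seat, each leg's axis is inset half a diameter from the nearest pair of seat edges (so the leg's bounding box is flush with the corner).

B is a spool: two coaxial disc flanges of radius 116 mm and thickness 24 mm, joined by a core cylinder of radius 16 mm and height 219 mm. The lower flange rests on z = 0 and the three cylinders share a vertical axis.

The spool is on top of the stool.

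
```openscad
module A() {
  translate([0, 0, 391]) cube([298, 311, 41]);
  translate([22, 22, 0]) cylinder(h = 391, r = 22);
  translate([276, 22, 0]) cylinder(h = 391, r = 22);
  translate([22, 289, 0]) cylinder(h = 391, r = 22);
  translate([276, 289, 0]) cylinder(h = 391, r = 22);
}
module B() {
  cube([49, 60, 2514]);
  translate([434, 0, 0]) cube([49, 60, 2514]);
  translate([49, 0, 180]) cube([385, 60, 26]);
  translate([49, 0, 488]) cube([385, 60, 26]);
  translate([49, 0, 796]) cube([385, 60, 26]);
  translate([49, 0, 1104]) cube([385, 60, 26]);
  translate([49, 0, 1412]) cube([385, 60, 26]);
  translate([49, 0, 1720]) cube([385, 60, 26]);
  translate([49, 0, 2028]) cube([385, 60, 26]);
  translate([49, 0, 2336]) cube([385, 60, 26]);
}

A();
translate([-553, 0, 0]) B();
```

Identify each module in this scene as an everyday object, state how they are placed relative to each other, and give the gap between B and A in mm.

The ladder's nearest face is 70 mm from the stool's −x face.

A is a stool. B is a ladder. The ladder is on the floor beside the stool on its −x side. The gap between the ladder and the stool is 70 mm.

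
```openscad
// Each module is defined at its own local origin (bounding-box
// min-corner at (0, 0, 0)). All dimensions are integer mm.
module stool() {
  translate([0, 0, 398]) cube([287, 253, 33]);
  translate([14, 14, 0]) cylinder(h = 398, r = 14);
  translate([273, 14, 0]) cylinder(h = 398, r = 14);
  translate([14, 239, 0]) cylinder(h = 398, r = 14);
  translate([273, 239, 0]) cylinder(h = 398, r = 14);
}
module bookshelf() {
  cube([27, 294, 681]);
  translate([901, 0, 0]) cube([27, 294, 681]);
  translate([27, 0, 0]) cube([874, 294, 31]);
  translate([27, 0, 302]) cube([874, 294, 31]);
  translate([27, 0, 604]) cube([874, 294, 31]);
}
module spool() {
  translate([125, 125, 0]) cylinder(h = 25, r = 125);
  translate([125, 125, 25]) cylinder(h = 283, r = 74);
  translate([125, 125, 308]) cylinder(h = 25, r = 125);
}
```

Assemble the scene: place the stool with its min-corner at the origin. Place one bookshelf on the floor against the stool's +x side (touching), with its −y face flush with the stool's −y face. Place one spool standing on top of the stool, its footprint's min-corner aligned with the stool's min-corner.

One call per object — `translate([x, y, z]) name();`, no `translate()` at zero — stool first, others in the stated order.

stool();
translate([287, 0, 0]) bookshelf();
translate([0, 0, 431]) spool();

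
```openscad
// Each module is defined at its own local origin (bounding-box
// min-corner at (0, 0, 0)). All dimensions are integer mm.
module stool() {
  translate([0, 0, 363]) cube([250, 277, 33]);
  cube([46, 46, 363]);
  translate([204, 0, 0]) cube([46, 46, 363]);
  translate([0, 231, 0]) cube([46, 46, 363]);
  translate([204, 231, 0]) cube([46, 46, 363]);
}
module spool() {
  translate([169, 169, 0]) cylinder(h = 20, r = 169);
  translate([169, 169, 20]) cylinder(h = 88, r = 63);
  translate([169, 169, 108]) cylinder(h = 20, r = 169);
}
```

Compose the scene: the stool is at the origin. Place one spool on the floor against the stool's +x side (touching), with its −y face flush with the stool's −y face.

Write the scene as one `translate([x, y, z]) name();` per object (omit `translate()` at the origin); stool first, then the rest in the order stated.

stool();
translate([250, 0, 0]) spool();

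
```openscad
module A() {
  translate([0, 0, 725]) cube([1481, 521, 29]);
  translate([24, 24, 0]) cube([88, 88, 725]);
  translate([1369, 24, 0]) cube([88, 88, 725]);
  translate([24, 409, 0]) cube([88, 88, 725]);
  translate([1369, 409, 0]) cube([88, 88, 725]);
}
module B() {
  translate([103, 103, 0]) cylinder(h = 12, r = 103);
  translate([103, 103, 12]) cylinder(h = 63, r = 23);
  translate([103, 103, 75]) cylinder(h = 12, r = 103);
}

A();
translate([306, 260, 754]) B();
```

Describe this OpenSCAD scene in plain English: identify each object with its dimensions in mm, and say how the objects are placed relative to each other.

A is a table: top 1481 mm (x) × 521 mm (y), 29 mm thick, upper face at z = 754 mm, on four 88×88 mm square legs, each inset 24 mm from the nearest pair of top edges, running from z = 0 to the bottom of the top.

B is a spool: two coaxial disc flanges of radius 103 mm and thickness 12 mm, joined by a core cylinder of radius 23 mm and height 63 mm. The lower flange rests on z = 0 and the three cylinders share a vertical axis.

The spool is on top of the table.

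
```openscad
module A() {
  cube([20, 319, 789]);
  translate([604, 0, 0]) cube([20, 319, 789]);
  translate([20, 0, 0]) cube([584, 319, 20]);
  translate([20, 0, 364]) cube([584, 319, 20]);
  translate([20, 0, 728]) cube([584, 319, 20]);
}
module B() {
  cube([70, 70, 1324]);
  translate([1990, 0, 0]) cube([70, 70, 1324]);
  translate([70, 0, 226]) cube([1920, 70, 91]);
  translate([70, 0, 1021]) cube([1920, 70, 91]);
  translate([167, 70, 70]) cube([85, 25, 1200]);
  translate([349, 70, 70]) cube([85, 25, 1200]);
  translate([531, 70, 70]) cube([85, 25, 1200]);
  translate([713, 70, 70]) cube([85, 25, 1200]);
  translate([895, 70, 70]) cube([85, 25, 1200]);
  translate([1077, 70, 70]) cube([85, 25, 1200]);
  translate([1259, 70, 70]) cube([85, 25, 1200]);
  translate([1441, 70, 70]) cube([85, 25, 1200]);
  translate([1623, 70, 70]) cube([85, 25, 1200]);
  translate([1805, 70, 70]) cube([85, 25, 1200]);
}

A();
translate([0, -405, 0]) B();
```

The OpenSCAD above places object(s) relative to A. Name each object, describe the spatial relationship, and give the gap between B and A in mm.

A is a bookshelf. B is a fence section. The fence section is on the floor beside the bookshelf on its −y side. The gap between the fence section and the bookshelf is 310 mm.

The fence section's nearest face is 310 mm from the bookshelf's −y face.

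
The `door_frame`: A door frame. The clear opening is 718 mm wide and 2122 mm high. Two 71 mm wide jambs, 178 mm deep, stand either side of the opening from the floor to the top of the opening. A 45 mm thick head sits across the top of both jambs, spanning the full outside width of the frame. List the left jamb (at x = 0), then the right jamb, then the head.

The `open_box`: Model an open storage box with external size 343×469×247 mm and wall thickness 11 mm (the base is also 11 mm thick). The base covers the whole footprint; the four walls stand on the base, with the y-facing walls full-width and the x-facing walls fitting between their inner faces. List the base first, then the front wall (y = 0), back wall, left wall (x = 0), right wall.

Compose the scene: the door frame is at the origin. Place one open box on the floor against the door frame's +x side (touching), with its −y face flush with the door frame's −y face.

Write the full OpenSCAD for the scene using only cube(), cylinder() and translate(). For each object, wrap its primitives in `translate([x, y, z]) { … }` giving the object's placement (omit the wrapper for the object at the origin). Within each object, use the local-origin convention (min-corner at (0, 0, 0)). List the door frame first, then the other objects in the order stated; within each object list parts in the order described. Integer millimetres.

cube([71, 178, 2122]);
translate([789, 0, 0]) cube([71, 178, 2122]);
translate([0, 0, 2122]) cube([860, 178, 45]);
translate([860, 0, 0]) {
  cube([343, 469, 11]);
  translate([0, 0, 11]) cube([343, 11, 236]);
  translate([0, 458, 11]) cube([343, 11, 236]);
  translate([0, 11, 11]) cube([11, 447, 236]);
  translate([332, 11, 11]) cube([11, 447, 236]);
}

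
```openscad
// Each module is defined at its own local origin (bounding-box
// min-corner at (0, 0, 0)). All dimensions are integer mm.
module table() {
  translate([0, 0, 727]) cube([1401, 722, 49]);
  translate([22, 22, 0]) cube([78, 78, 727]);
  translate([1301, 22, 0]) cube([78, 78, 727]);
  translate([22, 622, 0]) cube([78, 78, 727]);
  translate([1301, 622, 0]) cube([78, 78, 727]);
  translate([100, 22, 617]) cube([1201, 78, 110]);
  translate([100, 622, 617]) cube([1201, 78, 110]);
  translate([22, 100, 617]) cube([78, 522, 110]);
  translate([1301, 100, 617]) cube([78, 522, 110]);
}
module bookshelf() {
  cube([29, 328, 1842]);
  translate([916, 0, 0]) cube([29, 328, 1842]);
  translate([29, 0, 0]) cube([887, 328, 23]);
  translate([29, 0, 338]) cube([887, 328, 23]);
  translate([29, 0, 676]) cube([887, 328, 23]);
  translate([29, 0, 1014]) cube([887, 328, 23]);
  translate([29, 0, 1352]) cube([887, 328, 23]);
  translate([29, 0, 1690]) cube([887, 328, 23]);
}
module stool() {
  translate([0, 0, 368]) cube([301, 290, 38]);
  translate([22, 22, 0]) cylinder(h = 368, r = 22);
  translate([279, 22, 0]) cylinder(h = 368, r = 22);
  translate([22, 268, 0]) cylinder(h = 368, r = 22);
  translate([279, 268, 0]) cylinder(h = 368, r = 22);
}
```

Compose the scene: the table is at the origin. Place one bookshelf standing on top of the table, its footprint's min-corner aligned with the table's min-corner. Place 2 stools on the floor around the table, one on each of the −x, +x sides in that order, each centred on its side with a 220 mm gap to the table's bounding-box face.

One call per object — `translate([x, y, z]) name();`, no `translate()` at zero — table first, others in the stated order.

table();
translate([0, 0, 776]) bookshelf();
translate([-521, 216, 0]) stool();
translate([1621, 216, 0]) stool();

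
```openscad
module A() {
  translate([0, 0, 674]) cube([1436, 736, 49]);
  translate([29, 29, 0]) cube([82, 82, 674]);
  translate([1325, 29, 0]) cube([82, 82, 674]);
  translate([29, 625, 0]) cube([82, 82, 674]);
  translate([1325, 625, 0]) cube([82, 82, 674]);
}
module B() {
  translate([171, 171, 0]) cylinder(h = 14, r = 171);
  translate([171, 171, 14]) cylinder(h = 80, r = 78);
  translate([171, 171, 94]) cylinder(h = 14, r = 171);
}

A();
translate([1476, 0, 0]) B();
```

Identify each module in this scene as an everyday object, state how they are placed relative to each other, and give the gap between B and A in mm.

The spool's nearest face is 40 mm from the table's +x face.

A is a table. B is a spool. The spool is on the floor beside the table on its +x side. The gap between the spool and the table is 40 mm.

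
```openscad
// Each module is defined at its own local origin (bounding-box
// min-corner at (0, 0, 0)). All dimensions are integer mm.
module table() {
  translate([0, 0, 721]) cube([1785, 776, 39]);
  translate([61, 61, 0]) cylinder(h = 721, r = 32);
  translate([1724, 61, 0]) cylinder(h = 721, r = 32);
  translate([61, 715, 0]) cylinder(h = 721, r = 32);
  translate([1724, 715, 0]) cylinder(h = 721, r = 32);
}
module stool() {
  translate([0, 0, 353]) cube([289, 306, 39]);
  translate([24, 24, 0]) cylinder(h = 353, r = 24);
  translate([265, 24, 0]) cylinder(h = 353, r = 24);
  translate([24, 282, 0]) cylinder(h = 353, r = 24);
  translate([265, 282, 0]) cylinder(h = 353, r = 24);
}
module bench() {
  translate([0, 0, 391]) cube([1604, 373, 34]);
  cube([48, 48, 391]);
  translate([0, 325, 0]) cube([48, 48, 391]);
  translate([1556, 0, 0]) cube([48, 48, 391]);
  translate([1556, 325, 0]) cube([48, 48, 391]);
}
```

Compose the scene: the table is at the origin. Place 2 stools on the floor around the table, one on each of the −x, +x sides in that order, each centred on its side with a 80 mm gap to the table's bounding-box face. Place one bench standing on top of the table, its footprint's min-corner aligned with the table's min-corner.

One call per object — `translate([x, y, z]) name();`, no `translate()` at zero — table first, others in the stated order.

table();
translate([-369, 235, 0]) stool();
translate([1865, 235, 0]) stool();
translate([0, 0, 760]) bench();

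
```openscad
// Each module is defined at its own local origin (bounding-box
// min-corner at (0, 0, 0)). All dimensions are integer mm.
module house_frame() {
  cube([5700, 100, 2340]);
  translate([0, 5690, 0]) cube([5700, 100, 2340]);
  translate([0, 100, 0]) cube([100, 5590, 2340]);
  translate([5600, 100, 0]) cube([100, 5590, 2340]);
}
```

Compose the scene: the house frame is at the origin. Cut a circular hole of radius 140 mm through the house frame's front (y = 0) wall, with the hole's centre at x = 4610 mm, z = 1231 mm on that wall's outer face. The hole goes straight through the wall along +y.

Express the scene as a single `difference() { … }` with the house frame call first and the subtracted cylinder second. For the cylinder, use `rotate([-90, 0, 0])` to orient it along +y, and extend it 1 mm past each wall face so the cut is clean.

difference() {
  house_frame();
  translate([4610, -1, 1231]) rotate([-90, 0, 0]) cylinder(h = 102, r = 140);
}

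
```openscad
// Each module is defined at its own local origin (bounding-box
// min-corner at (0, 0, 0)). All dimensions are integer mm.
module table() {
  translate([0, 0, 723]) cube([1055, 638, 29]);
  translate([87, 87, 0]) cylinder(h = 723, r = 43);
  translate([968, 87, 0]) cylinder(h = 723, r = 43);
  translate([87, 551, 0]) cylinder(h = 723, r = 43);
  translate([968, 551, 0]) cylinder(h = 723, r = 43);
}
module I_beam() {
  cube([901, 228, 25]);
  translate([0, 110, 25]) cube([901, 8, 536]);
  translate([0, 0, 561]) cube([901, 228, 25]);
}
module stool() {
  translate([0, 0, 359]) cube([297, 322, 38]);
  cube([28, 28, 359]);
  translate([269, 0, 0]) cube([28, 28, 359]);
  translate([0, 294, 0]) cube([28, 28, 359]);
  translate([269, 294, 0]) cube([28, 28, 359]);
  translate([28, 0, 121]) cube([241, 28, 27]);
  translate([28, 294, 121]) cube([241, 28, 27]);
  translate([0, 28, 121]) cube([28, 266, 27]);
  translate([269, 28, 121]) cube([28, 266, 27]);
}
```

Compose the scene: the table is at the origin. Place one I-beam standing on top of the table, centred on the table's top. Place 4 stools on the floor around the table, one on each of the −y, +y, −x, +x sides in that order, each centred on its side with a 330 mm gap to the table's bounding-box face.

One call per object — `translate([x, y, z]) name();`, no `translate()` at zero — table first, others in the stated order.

table();
translate([77, 205, 752]) I_beam();
translate([379, -652, 0]) stool();
translate([379, 968, 0]) stool();
translate([-627, 158, 0]) stool();
translate([1385, 158, 0]) stool();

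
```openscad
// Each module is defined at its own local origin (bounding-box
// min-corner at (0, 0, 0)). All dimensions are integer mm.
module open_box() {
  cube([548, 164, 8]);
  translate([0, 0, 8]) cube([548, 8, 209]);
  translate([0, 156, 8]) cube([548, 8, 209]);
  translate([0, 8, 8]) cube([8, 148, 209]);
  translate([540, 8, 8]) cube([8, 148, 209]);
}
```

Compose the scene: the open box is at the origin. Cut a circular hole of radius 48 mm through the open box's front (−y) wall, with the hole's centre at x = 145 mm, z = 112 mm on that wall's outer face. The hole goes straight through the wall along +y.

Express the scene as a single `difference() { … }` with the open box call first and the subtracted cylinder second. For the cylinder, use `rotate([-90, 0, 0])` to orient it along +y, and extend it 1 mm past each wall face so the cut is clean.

difference() {
  open_box();
  translate([145, -1, 112]) rotate([-90, 0, 0]) cylinder(h = 10, r = 48);
}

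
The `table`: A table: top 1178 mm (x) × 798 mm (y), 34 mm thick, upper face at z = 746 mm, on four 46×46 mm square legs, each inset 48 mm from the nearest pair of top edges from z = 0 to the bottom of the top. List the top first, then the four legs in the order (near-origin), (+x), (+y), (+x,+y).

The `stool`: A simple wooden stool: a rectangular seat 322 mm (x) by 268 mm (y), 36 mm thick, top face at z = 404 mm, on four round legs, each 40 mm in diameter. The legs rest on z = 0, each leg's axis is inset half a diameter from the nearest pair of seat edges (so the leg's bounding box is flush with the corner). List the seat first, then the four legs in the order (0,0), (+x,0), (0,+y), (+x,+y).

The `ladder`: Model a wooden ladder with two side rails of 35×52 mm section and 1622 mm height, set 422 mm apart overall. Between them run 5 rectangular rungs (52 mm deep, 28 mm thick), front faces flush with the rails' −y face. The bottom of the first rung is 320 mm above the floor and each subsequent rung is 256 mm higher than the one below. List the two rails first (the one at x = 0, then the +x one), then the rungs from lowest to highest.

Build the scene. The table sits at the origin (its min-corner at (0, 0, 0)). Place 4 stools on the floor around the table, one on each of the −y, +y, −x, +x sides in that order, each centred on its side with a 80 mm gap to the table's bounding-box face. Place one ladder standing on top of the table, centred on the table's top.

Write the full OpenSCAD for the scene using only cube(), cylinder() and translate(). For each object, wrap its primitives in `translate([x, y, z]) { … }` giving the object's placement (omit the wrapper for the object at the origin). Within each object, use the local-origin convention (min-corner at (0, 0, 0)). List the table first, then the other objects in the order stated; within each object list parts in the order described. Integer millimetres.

translate([0, 0, 712]) cube([1178, 798, 34]);
translate([48, 48, 0]) cube([46, 46, 712]);
translate([1084, 48, 0]) cube([46, 46, 712]);
translate([48, 704, 0]) cube([46, 46, 712]);
translate([1084, 704, 0]) cube([46, 46, 712]);
translate([428, -348, 0]) {
  translate([0, 0, 368]) cube([322, 268, 36]);
  translate([20, 20, 0]) cylinder(h = 368, r = 20);
  translate([302, 20, 0]) cylinder(h = 368, r = 20);
  translate([20, 248, 0]) cylinder(h = 368, r = 20);
  translate([302, 248, 0]) cylinder(h = 368, r = 20);
}
translate([428, 878, 0]) {
  translate([0, 0, 368]) cube([322, 268, 36]);
  translate([20, 20, 0]) cylinder(h = 368, r = 20);
  translate([302, 20, 0]) cylinder(h = 368, r = 20);
  translate([20, 248, 0]) cylinder(h = 368, r = 20);
  translate([302, 248, 0]) cylinder(h = 368, r = 20);
}
translate([-402, 265, 0]) {
  translate([0, 0, 368]) cube([322, 268, 36]);
  translate([20, 20, 0]) cylinder(h = 368, r = 20);
  translate([302, 20, 0]) cylinder(h = 368, r = 20);
  translate([20, 248, 0]) cylinder(h = 368, r = 20);
  translate([302, 248, 0]) cylinder(h = 368, r = 20);
}
translate([1258, 265, 0]) {
  translate([0, 0, 368]) cube([322, 268, 36]);
  translate([20, 20, 0]) cylinder(h = 368, r = 20);
  translate([302, 20, 0]) cylinder(h = 368, r = 20);
  translate([20, 248, 0]) cylinder(h = 368, r = 20);
  translate([302, 248, 0]) cylinder(h = 368, r = 20);
}
translate([378, 373, 746]) {
  cube([35, 52, 1622]);
  translate([387, 0, 0]) cube([35, 52, 1622]);
  translate([35, 0, 320]) cube([352, 52, 28]);
  translate([35, 0, 576]) cube([352, 52, 28]);
  translate([35, 0, 832]) cube([352, 52, 28]);
  translate([35, 0, 1088]) cube([352, 52, 28]);
  translate([35, 0, 1344]) cube([352, 52, 28]);
}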